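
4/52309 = 4/52309=0.00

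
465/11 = 465/11  =  42.27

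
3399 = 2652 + 747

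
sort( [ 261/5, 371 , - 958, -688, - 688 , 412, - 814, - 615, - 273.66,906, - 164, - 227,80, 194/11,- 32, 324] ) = [ - 958,-814, - 688,  -  688,-615  ,- 273.66, - 227,-164, - 32,194/11 , 261/5,80  ,  324, 371,412,906]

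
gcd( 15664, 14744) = 8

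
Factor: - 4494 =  - 2^1*3^1*7^1 *107^1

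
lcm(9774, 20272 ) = 547344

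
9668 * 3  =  29004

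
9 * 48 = 432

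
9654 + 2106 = 11760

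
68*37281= 2535108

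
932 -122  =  810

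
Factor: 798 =2^1*3^1*7^1*19^1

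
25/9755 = 5/1951  =  0.00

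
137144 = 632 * 217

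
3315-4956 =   -  1641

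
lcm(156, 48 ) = 624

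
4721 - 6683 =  - 1962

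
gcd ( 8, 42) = 2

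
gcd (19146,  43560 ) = 6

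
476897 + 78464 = 555361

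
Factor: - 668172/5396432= - 2^(- 2)*3^1*55681^1*337277^ ( - 1) = - 167043/1349108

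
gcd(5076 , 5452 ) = 188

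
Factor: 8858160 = 2^4*3^4*5^1*1367^1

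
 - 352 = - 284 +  - 68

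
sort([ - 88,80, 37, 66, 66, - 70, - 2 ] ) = [ - 88, - 70, -2, 37, 66, 66,80]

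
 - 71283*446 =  -31792218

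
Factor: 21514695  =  3^1*5^1*521^1 * 2753^1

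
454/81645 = 454/81645 = 0.01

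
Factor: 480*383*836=153690240 = 2^7 * 3^1*5^1*11^1 *19^1*383^1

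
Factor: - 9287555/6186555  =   - 1857511/1237311 =-3^( - 2 )*17^( -1)*37^1*61^1*823^1*8087^( -1 ) 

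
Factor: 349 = 349^1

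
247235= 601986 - 354751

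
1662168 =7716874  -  6054706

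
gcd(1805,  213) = 1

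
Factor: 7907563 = 7907563^1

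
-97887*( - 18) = 1761966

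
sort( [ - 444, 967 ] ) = [  -  444, 967]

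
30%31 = 30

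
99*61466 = 6085134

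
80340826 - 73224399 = 7116427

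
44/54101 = 44/54101= 0.00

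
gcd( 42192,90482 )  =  2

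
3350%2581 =769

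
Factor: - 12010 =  - 2^1*5^1*1201^1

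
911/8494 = 911/8494 = 0.11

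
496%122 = 8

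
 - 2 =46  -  48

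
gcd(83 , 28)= 1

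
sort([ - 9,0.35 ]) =[- 9,0.35]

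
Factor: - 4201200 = - 2^4*3^3*5^2*389^1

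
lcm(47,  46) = 2162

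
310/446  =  155/223= 0.70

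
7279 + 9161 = 16440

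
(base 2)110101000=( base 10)424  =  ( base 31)dl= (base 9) 521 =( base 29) EI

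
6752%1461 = 908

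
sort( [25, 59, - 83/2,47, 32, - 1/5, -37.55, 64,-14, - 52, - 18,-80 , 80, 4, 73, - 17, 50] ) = [ - 80 , - 52 , - 83/2, - 37.55, - 18, - 17, - 14,  -  1/5, 4, 25,  32, 47,  50, 59,64, 73, 80 ] 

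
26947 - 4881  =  22066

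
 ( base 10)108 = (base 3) 11000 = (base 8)154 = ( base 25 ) 48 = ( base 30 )3I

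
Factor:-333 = -3^2 * 37^1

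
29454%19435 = 10019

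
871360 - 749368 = 121992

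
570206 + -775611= - 205405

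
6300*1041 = 6558300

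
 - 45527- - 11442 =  - 34085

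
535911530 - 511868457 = 24043073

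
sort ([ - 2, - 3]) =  [ - 3, - 2]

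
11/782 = 11/782  =  0.01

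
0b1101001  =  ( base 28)3l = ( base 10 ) 105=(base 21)50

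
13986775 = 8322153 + 5664622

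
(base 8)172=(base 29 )46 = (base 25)4M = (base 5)442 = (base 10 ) 122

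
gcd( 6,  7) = 1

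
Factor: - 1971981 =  - 3^2*11^1*19919^1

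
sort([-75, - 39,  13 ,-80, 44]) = [ - 80,-75,- 39,13,44]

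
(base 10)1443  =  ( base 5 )21233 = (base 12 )A03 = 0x5a3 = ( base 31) 1fh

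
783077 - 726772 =56305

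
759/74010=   253/24670 = 0.01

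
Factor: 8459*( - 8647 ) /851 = - 73144973/851 = - 11^1 * 23^ ( - 1 )* 37^( - 1 )*769^1*8647^1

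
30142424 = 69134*436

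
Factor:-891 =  - 3^4*11^1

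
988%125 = 113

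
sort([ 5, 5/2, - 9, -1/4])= [ - 9,-1/4,  5/2 , 5]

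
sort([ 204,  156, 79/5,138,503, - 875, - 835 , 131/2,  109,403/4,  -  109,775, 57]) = [ - 875, - 835, - 109,79/5,57,131/2,403/4, 109,138,  156, 204, 503,  775 ] 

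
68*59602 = 4052936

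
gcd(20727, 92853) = 9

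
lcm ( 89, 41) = 3649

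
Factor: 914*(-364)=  - 332696 = - 2^3*7^1 * 13^1*457^1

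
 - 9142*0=0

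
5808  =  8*726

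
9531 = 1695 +7836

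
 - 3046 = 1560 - 4606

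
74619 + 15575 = 90194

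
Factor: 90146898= 2^1*3^3*61^1 * 27367^1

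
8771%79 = 2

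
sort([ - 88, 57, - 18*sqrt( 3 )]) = [ - 88, - 18*sqrt( 3), 57]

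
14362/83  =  14362/83 = 173.04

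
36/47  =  36/47  =  0.77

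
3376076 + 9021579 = 12397655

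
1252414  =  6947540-5695126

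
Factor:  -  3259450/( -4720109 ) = 2^1*5^2*19^1*47^1*73^1*151^(-1)*31259^ ( - 1)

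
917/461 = 917/461 = 1.99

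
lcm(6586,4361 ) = 322714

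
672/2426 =336/1213 = 0.28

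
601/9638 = 601/9638 = 0.06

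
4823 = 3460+1363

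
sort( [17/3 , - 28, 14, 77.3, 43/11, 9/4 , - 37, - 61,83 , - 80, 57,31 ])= [ - 80, - 61,-37, - 28,9/4, 43/11  ,  17/3, 14,  31, 57, 77.3, 83 ]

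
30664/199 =30664/199 = 154.09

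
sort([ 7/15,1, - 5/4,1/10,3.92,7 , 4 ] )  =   [ - 5/4,1/10,7/15, 1,3.92,4,7]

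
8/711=8/711= 0.01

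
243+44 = 287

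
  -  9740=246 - 9986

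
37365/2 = 37365/2 = 18682.50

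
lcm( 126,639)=8946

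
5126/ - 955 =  - 5126/955 = - 5.37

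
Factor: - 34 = - 2^1*17^1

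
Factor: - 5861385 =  - 3^2*5^1*130253^1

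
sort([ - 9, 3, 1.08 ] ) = [-9,1.08, 3 ]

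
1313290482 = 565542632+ 747747850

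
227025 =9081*25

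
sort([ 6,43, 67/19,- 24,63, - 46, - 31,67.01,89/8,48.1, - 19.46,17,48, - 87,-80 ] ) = [ - 87, - 80, - 46, - 31,-24, - 19.46,67/19,  6,89/8,17,  43, 48, 48.1,63, 67.01 ]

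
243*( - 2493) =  - 605799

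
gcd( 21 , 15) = 3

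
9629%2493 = 2150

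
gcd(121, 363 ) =121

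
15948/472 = 3987/118 = 33.79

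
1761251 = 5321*331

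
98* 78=7644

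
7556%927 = 140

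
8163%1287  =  441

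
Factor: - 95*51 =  - 4845 = -  3^1*5^1*17^1 *19^1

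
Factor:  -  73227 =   -  3^1*7^1*11^1*317^1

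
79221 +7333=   86554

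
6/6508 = 3/3254 = 0.00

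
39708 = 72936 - 33228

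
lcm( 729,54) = 1458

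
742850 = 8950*83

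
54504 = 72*757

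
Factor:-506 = -2^1 * 11^1*23^1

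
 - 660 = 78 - 738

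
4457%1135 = 1052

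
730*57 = 41610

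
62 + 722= 784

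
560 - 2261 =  - 1701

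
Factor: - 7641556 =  - 2^2*13^1 * 146953^1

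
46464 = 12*3872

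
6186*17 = 105162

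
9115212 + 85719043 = 94834255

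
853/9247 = 853/9247 = 0.09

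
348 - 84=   264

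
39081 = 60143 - 21062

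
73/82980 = 73/82980 = 0.00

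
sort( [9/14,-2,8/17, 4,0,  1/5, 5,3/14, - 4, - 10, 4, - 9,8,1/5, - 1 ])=[ - 10,- 9  , - 4, - 2,  -  1,0,  1/5,1/5, 3/14, 8/17, 9/14,4,4,5,8 ]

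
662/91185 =662/91185 = 0.01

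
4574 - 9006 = -4432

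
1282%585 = 112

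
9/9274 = 9/9274 = 0.00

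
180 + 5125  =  5305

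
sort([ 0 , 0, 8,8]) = [ 0, 0,8,8]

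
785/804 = 785/804=0.98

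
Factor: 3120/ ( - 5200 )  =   - 3^1*5^ ( - 1 )  =  - 3/5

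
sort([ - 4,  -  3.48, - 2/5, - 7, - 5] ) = [ - 7, - 5, - 4,  -  3.48,  -  2/5]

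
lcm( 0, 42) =0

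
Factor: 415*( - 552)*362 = -82926960= -2^4*3^1*5^1*23^1*83^1*181^1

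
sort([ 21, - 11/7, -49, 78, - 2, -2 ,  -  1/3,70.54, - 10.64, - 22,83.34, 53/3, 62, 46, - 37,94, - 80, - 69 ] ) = [-80, - 69, - 49,-37, - 22,-10.64,-2, -2 , - 11/7,-1/3 , 53/3,21,46,62,70.54, 78,83.34,94 ] 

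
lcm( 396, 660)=1980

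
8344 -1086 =7258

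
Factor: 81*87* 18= 126846  =  2^1*3^7 * 29^1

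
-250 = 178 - 428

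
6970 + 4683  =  11653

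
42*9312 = 391104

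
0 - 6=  - 6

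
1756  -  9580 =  - 7824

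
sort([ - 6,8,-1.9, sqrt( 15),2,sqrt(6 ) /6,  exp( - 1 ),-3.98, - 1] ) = [ - 6, - 3.98,-1.9, - 1 , exp( - 1),sqrt ( 6)/6,  2,  sqrt(15 ), 8]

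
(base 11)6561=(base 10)8658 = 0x21D2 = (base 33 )7VC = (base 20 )11ci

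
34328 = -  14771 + 49099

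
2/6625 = 2/6625 = 0.00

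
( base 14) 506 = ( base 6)4322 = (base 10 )986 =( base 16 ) 3DA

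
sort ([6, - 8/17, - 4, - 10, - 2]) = [ - 10, - 4, - 2, - 8/17,6]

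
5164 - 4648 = 516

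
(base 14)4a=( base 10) 66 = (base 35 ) 1v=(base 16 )42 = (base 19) 39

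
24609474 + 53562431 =78171905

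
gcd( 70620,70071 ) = 3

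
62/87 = 62/87 = 0.71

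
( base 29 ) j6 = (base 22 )137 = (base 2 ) 1000101101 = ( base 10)557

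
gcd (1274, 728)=182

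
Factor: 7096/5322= 4/3 = 2^2*3^( - 1)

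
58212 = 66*882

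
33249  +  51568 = 84817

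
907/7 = 129 +4/7 = 129.57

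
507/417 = 169/139 = 1.22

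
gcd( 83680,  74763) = 1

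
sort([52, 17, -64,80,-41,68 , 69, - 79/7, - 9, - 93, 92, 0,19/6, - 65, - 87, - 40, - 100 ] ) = [ - 100,  -  93, - 87  , - 65, - 64,- 41,-40, - 79/7,  -  9,0, 19/6, 17,52, 68,69,80,92 ] 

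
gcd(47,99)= 1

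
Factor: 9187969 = 7^1*1312567^1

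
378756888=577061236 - 198304348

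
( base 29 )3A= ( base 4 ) 1201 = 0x61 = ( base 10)97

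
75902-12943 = 62959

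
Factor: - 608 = -2^5*19^1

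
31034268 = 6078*5106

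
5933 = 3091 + 2842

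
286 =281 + 5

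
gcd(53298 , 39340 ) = 14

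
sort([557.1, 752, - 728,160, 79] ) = [ - 728, 79, 160,557.1,752 ] 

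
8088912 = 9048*894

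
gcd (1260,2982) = 42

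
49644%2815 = 1789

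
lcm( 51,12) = 204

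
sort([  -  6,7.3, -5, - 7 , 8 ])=[ - 7 , - 6,  -  5,  7.3, 8] 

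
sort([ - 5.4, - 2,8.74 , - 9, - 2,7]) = [ -9, - 5.4, - 2, - 2,7,8.74]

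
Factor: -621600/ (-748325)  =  2^5*3^1* 7^1*809^(-1 ) = 672/809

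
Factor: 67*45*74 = 2^1*3^2 * 5^1*37^1*67^1 = 223110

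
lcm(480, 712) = 42720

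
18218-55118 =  - 36900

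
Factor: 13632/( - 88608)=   -  2^1*13^( - 1) = - 2/13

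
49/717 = 49/717 =0.07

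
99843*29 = 2895447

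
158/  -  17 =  - 158/17 = - 9.29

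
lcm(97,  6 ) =582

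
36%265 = 36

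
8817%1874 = 1321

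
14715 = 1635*9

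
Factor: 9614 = 2^1*11^1*  19^1 * 23^1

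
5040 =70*72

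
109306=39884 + 69422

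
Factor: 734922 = 2^1 * 3^2* 40829^1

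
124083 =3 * 41361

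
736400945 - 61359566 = 675041379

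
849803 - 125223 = 724580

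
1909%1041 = 868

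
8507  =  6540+1967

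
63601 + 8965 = 72566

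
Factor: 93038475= 3^1*5^2*541^1*2293^1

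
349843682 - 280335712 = 69507970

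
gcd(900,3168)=36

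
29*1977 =57333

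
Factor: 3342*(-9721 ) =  - 32487582 = - 2^1*3^1*557^1*9721^1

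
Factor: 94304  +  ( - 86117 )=8187  =  3^1*2729^1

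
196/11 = 17+9/11 = 17.82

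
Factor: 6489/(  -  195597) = -7^1*211^(-1 ) = -7/211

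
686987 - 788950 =-101963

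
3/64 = 3/64 = 0.05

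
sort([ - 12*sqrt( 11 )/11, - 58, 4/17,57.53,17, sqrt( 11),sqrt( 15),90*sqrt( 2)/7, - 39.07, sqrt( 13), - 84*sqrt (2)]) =[  -  84*sqrt( 2), - 58, - 39.07, - 12*sqrt( 11)/11 , 4/17,  sqrt( 11), sqrt( 13),sqrt(15 ), 17 , 90*sqrt(2)/7,  57.53]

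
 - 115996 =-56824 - 59172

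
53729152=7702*6976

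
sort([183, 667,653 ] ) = [183,653,667 ] 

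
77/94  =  77/94 =0.82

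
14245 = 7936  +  6309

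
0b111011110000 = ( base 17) D3G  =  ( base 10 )3824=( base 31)3ub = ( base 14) 1572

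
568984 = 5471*104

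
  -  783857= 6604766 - 7388623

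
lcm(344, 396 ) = 34056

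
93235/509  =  183 + 88/509=183.17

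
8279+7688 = 15967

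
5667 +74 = 5741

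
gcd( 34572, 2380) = 4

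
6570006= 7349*894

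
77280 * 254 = 19629120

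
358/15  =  358/15= 23.87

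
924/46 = 462/23 = 20.09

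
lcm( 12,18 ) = 36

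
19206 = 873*22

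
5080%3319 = 1761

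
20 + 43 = 63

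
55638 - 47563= 8075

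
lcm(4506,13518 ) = 13518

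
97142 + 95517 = 192659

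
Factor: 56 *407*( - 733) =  - 2^3 * 7^1*11^1*37^1 * 733^1 = - 16706536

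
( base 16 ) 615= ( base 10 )1557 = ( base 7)4353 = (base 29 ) 1OK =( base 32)1GL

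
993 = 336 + 657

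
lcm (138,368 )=1104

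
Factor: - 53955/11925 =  - 1199/265 = - 5^( - 1 )*11^1*53^ ( - 1)*109^1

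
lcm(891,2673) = 2673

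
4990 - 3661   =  1329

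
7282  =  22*331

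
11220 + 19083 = 30303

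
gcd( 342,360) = 18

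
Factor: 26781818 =2^1*7^1*199^1*9613^1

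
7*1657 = 11599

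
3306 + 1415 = 4721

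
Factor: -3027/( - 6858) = 2^( - 1)*3^( - 2 )*127^( - 1 )*1009^1 = 1009/2286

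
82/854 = 41/427 = 0.10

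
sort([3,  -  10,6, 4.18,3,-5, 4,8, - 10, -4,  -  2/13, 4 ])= [ - 10, - 10,-5,-4, - 2/13, 3 , 3, 4, 4, 4.18, 6, 8]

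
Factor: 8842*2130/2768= 4708365/692 = 2^( - 2)*3^1 * 5^1*71^1*173^( - 1)*4421^1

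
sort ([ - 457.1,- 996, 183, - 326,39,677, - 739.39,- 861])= [ - 996,-861, - 739.39, - 457.1, - 326,39,183,677] 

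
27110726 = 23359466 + 3751260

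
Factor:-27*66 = -1782 = - 2^1*3^4*11^1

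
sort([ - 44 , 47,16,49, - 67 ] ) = [ - 67 , - 44,  16,47 , 49 ] 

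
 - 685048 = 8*( - 85631) 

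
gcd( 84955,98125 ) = 5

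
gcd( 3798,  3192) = 6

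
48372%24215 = 24157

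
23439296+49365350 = 72804646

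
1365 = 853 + 512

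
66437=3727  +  62710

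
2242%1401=841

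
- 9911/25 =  -9911/25 =- 396.44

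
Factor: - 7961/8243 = -19^1*419^1 * 8243^( - 1)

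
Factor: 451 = 11^1*41^1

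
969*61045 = 59152605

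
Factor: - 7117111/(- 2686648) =2^(- 3)*41^(-1 ) *59^1*71^1  *  1699^1  *8191^( - 1 )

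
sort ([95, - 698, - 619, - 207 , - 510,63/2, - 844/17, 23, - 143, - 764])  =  [ - 764, - 698, - 619, -510, - 207, - 143,-844/17,23, 63/2,95] 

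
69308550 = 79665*870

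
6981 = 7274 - 293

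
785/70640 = 157/14128 = 0.01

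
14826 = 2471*6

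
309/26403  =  103/8801 =0.01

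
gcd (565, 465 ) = 5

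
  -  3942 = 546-4488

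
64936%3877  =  2904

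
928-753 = 175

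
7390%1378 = 500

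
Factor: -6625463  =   - 13^1*127^1 * 4013^1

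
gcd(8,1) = 1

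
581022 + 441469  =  1022491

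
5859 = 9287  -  3428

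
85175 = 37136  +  48039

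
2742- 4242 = - 1500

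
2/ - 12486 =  - 1/6243 = - 0.00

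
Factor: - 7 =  - 7^1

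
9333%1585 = 1408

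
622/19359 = 622/19359 = 0.03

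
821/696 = 1  +  125/696 = 1.18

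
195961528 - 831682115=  - 635720587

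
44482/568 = 22241/284=78.31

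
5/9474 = 5/9474 = 0.00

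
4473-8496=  - 4023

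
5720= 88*65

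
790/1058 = 395/529 = 0.75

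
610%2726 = 610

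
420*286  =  120120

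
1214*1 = 1214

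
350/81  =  350/81 = 4.32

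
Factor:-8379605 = - 5^1 * 13^1 * 137^1*941^1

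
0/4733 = 0=0.00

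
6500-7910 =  - 1410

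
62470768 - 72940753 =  - 10469985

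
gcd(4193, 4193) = 4193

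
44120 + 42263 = 86383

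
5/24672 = 5/24672 = 0.00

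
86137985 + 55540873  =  141678858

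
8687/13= 8687/13=668.23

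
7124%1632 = 596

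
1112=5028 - 3916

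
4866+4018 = 8884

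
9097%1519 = 1502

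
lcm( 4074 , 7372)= 154812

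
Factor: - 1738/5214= - 1/3 = - 3^( - 1 ) 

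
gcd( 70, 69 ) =1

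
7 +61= 68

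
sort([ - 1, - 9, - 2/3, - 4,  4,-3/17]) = [ - 9, - 4, - 1, - 2/3,-3/17  ,  4]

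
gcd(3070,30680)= 10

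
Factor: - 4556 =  - 2^2*17^1*67^1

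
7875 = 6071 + 1804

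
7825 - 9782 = -1957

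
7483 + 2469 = 9952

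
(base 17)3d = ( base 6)144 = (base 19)37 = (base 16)40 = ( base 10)64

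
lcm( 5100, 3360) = 285600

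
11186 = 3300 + 7886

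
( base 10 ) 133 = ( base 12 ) B1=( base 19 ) 70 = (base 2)10000101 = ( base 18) 77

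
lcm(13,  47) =611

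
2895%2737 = 158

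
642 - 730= - 88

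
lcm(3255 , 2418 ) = 84630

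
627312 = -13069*(- 48 ) 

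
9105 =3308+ 5797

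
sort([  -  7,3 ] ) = [  -  7, 3]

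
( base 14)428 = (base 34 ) o4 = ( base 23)1cf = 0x334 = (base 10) 820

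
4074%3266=808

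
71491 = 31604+39887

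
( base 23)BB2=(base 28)7kq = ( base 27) 88Q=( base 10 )6074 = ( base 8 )13672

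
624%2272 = 624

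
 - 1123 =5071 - 6194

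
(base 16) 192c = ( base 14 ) 24c4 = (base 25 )a7j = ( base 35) 594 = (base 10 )6444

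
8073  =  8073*1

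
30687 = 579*53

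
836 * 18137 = 15162532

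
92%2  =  0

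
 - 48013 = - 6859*7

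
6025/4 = 6025/4 = 1506.25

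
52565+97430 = 149995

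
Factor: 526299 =3^1*175433^1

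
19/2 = 9 + 1/2 = 9.50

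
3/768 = 1/256=0.00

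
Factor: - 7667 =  - 11^1 * 17^1*41^1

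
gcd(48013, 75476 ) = 1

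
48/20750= 24/10375 = 0.00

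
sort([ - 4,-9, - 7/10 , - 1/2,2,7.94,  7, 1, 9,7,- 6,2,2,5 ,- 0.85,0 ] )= [  -  9, - 6, - 4, - 0.85 ,-7/10, - 1/2,0,1, 2,2,2,5,7, 7,7.94,9 ] 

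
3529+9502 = 13031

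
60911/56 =60911/56 = 1087.70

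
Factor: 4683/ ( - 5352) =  - 7/8 = - 2^(-3) * 7^1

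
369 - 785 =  - 416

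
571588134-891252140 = -319664006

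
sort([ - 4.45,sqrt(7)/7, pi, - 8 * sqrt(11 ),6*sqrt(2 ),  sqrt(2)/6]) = [-8*sqrt( 11), -4.45, sqrt( 2 )/6,sqrt( 7) /7 , pi, 6*sqrt (2 ) ] 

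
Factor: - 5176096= - 2^5 *161753^1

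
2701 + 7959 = 10660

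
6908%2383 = 2142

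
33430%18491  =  14939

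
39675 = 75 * 529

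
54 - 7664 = -7610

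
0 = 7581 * 0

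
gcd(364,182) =182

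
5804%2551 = 702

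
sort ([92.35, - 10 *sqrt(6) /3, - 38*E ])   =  [  -  38 * E, - 10 * sqrt(6)/3, 92.35]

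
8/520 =1/65= 0.02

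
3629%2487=1142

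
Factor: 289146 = 2^1*3^1* 11^1 * 13^1*337^1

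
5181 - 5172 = 9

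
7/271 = 7/271 =0.03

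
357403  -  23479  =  333924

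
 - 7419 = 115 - 7534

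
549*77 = 42273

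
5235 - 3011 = 2224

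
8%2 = 0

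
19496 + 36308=55804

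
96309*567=54607203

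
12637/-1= - 12637+0/1 = -  12637.00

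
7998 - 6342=1656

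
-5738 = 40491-46229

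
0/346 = 0= 0.00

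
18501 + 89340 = 107841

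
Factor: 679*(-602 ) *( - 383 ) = 2^1*7^2*43^1*97^1*383^1 = 156554314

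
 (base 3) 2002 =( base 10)56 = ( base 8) 70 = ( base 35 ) 1L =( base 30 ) 1Q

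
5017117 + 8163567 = 13180684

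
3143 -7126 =-3983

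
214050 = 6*35675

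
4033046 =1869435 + 2163611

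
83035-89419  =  -6384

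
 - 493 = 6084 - 6577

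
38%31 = 7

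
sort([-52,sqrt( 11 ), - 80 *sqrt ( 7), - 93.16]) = [ - 80*sqrt( 7), - 93.16, - 52,sqrt( 11) ] 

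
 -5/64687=-5/64687  =  - 0.00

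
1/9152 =1/9152 = 0.00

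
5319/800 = 6 +519/800 = 6.65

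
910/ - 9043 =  - 910/9043 =- 0.10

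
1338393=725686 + 612707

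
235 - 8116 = - 7881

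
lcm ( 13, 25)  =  325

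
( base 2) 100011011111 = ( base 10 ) 2271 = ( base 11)1785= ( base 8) 4337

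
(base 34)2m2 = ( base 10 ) 3062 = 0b101111110110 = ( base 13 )1517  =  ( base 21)6JH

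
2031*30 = 60930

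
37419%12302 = 513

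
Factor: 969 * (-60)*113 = -6569820 = - 2^2 * 3^2* 5^1*17^1*19^1 * 113^1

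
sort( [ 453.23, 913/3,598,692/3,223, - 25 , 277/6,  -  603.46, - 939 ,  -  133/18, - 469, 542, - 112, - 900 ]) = [-939, -900 , - 603.46,-469, - 112, - 25, - 133/18, 277/6, 223,692/3 , 913/3,453.23, 542,598]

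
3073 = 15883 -12810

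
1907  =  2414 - 507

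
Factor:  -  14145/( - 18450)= 2^( - 1)*3^( - 1) * 5^( - 1)*23^1 = 23/30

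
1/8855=1/8855 = 0.00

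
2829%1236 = 357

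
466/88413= 466/88413 =0.01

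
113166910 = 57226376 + 55940534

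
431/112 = 431/112 = 3.85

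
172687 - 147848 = 24839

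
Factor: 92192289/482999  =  3^1 * 7^1*11^ (  -  1)*19^ ( - 1)*61^1 *79^1 * 911^1*2311^( - 1) 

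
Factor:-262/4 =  - 2^( - 1 )*131^1  =  - 131/2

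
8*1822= 14576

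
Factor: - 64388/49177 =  - 2^2*16097^1*49177^( - 1 ) 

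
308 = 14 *22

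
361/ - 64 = - 6 + 23/64 = - 5.64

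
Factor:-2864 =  - 2^4 *179^1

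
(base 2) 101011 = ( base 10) 43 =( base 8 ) 53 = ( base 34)19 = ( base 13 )34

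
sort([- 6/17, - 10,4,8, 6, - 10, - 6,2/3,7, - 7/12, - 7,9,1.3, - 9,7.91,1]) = [ - 10, -10, - 9, - 7, -6, - 7/12, - 6/17,2/3 , 1, 1.3  ,  4 , 6, 7, 7.91,8,9]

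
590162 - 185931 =404231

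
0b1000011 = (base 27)2D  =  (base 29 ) 29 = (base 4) 1003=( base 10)67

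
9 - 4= 5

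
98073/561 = 1923/11= 174.82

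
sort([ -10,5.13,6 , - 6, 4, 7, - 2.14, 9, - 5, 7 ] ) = [ - 10, - 6, - 5,-2.14, 4,5.13, 6, 7, 7,9]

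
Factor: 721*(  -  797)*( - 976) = 2^4*7^1*61^1*103^1*797^1  =  560845712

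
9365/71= 131 + 64/71 = 131.90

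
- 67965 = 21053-89018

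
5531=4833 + 698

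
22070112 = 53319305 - 31249193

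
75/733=75/733 = 0.10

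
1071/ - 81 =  - 14 + 7/9 = -13.22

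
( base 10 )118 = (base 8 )166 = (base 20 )5I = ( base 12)9a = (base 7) 226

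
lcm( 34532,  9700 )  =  863300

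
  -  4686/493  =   - 10 + 244/493 = - 9.51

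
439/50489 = 439/50489 = 0.01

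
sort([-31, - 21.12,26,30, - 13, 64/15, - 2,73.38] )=[  -  31, - 21.12, -13, - 2, 64/15,26, 30,73.38]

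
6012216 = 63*95432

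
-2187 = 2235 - 4422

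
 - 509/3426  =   - 509/3426= - 0.15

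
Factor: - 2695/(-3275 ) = 539/655 = 5^( - 1 )*7^2*  11^1*131^( - 1) 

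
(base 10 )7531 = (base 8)16553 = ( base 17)1910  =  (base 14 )2a5d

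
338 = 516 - 178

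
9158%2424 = 1886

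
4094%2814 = 1280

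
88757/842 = 88757/842 = 105.41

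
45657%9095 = 182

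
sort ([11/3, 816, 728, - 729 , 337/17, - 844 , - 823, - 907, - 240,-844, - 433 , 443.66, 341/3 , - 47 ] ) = [- 907, -844, - 844, - 823 , - 729, - 433, - 240, - 47,11/3,  337/17,341/3, 443.66,728, 816]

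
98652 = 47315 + 51337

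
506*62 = 31372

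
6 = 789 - 783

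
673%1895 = 673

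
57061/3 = 57061/3 = 19020.33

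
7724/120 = 1931/30 = 64.37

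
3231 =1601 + 1630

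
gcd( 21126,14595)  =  21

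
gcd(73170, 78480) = 90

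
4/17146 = 2/8573 = 0.00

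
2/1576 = 1/788 = 0.00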